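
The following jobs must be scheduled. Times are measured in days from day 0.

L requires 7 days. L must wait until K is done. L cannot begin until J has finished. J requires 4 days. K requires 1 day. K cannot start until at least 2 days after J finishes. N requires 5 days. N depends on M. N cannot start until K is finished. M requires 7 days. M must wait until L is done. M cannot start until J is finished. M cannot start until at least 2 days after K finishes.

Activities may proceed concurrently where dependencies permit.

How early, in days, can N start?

21

J has no prerequisites, so it starts at day 0 and finishes at day 4.
After J (finishes day 4, plus 2-day gap → day 6), K can start at day 6 and finishes at day 7.
For L: K (finishes day 7); J (finishes day 4). Taking the maximum gives a start of day 7, and it finishes at 7 + 7 = day 14.
M has to wait for L (finishes day 14); J (finishes day 4); K (finishes day 7, plus 2-day gap → day 9). The latest of these is day 14, so M runs day 14 to 14 + 7 = day 21.
N waits on M (finishes day 21); K (finishes day 7). The latest of these is day 21, which is the earliest N can start.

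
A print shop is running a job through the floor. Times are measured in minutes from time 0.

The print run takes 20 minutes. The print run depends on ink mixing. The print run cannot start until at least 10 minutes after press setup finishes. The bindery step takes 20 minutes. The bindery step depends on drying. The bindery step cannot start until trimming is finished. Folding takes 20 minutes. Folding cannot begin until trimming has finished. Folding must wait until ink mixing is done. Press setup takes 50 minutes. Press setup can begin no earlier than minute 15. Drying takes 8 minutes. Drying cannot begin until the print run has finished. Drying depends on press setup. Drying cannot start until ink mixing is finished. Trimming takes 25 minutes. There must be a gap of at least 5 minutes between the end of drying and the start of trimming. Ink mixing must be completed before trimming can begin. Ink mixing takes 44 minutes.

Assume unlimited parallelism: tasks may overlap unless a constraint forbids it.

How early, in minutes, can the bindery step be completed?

153

Press setup waits on its own release at minute 15, so it starts at minute 15 and finishes at 15 + 50 = minute 65.
Ink mixing can start immediately at minute 0; it finishes at minute 44.
The print run cannot start until ink mixing (finishes minute 44); press setup (finishes minute 65, plus 10-minute gap → minute 75). The controlling bound is minute 75, so the print run finishes at 75 + 20 = minute 95.
Drying has to wait for the print run (finishes minute 95); press setup (finishes minute 65); ink mixing (finishes minute 44). The latest of these is minute 95, so drying runs minute 95 to 95 + 8 = minute 103.
Trimming needs all of drying (finishes minute 103, plus 5-minute gap → minute 108); ink mixing (finishes minute 44). That puts its earliest start at minute 108; it finishes at 108 + 25 = minute 133.
The bindery step cannot start until drying (finishes minute 103); trimming (finishes minute 133). The controlling bound is minute 133, so the bindery step finishes at 133 + 20 = minute 153.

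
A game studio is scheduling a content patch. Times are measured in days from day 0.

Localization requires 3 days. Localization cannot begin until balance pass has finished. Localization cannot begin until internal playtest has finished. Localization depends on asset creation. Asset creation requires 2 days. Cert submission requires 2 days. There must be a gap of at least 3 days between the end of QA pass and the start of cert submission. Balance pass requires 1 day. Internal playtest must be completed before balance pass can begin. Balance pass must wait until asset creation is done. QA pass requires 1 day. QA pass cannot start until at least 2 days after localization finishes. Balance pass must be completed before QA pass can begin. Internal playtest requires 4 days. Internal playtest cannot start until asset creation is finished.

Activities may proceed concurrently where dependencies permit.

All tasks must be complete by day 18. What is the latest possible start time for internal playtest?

2

Cert submission must finish by day 18; it takes 2 days, so it must start by 18 − 2 = day 16.
QA pass feeds into cert submission (must start by day 16, minus 3-day gap → day 13); so QA pass must finish by day 13 and therefore start by day 12.
Since QA pass (must start by day 12, minus 2-day gap → day 10) depends on it, localization must finish by day 10. Backing off its 3-day duration gives a latest start of day 7.
Balance pass must finish in time for localization (must start by day 7); QA pass (must start by day 12). The tightest is day 7, so balance pass must start by 7 − 1 = day 6.
Internal playtest must finish in time for balance pass (must start by day 6); localization (must start by day 7). The tightest is day 6, so internal playtest must start by 6 − 4 = day 2.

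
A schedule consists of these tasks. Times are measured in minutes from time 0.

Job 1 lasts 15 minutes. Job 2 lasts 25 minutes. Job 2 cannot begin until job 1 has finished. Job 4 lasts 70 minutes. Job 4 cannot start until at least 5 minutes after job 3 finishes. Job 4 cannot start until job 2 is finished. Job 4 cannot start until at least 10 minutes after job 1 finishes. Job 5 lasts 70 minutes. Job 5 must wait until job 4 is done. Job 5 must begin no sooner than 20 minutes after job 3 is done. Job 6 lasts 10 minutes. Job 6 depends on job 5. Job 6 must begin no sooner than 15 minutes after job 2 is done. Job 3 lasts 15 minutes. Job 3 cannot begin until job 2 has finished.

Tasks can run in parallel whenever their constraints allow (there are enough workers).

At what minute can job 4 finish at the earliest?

Nothing blocks job 1, so it runs from minute 0 to minute 15.
Job 2 waits on job 1 (finishes minute 15), so it starts at minute 15 and finishes at 15 + 25 = minute 40.
Job 3 waits on job 2 (finishes minute 40), so it starts at minute 40 and finishes at 40 + 15 = minute 55.
Job 4 needs all of job 3 (finishes minute 55, plus 5-minute gap → minute 60); job 2 (finishes minute 40); job 1 (finishes minute 15, plus 10-minute gap → minute 25). That puts its earliest start at minute 60; it finishes at 60 + 70 = minute 130.

130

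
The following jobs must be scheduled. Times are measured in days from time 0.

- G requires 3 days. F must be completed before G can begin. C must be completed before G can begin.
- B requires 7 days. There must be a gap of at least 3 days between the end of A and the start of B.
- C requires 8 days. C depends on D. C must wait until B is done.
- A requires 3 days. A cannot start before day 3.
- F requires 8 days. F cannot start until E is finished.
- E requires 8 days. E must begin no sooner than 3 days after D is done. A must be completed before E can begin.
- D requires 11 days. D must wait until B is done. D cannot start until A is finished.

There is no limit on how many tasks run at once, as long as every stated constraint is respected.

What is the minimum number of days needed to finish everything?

A waits on its own release at day 3, so it starts at day 3 and finishes at 3 + 3 = day 6.
B cannot begin until A (finishes day 6, plus 3-day gap → day 9). It runs from day 9 to 9 + 7 = day 16.
D cannot start until B (finishes day 16); A (finishes day 6). The controlling bound is day 16, so D finishes at 16 + 11 = day 27.
E cannot start until D (finishes day 27, plus 3-day gap → day 30); A (finishes day 6). The controlling bound is day 30, so E finishes at 30 + 8 = day 38.
F waits on E (finishes day 38), so it starts at day 38 and finishes at 38 + 8 = day 46.
C cannot start until D (finishes day 27); B (finishes day 16). The controlling bound is day 27, so C finishes at 27 + 8 = day 35.
G cannot start until F (finishes day 46); C (finishes day 35). The controlling bound is day 46, so G finishes at 46 + 3 = day 49.
All tasks are finished once the last one completes. Finish times: A at 6, B at 16, C at 35, D at 27, E at 38, F at 46, G at 49. The latest is day 49.

49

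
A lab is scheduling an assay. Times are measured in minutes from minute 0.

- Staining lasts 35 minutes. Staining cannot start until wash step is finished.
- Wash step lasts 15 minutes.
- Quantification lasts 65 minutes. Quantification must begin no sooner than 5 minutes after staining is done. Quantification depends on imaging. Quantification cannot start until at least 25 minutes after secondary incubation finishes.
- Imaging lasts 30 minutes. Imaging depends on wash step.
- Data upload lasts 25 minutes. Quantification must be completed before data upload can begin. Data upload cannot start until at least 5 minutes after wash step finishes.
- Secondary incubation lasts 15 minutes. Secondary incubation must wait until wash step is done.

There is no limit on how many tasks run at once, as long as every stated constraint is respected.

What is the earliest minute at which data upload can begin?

Wash step has no prerequisites, so it starts at minute 0 and finishes at minute 15.
Imaging waits on wash step (finishes minute 15), so it starts at minute 15 and finishes at 15 + 30 = minute 45.
Secondary incubation cannot begin until wash step (finishes minute 15). It runs from minute 15 to 15 + 15 = minute 30.
Staining waits on wash step (finishes minute 15), so it starts at minute 15 and finishes at 15 + 35 = minute 50.
Quantification has to wait for staining (finishes minute 50, plus 5-minute gap → minute 55); imaging (finishes minute 45); secondary incubation (finishes minute 30, plus 25-minute gap → minute 55). The latest of these is minute 55, so quantification runs minute 55 to 55 + 65 = minute 120.
Data upload waits on quantification (finishes minute 120); wash step (finishes minute 15, plus 5-minute gap → minute 20). The latest of these is minute 120, which is the earliest data upload can start.

120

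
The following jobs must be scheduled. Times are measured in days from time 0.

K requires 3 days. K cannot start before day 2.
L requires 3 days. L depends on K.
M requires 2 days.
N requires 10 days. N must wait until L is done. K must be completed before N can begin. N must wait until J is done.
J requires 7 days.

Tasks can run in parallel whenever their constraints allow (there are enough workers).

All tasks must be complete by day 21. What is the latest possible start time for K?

To finish by day 21, N (duration 10) must start no later than day 11.
L must finish before N (must start by day 11). With a 3-day duration, L must start by 11 − 3 = day 8.
K feeds L (must start by day 8); N (must start by day 11). Taking the minimum, K must finish by day 8 and start by 8 − 3 = day 5.

5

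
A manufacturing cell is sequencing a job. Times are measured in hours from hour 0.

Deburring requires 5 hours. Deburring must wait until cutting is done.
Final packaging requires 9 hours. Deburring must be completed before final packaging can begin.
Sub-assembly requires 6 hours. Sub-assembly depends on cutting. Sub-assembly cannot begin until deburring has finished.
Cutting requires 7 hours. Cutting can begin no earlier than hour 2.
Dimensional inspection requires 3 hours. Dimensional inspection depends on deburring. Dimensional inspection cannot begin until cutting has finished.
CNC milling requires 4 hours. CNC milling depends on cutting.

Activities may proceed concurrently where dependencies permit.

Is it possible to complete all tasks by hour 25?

Yes

After its own release at hour 2, cutting can start at hour 2 and finishes at hour 9.
After cutting (finishes hour 9), CNC milling can start at hour 9 and finishes at hour 13.
Deburring cannot begin until cutting (finishes hour 9). It runs from hour 9 to 9 + 5 = hour 14.
Final packaging waits on deburring (finishes hour 14), so it starts at hour 14 and finishes at 14 + 9 = hour 23.
Sub-assembly has to wait for cutting (finishes hour 9); deburring (finishes hour 14). The latest of these is hour 14, so sub-assembly runs hour 14 to 14 + 6 = hour 20.
Dimensional inspection needs all of deburring (finishes hour 14); cutting (finishes hour 9). That puts its earliest start at hour 14; it finishes at 14 + 3 = hour 17.
Every task is finished by hour 23, which is no later than the deadline of 25, so the schedule is feasible.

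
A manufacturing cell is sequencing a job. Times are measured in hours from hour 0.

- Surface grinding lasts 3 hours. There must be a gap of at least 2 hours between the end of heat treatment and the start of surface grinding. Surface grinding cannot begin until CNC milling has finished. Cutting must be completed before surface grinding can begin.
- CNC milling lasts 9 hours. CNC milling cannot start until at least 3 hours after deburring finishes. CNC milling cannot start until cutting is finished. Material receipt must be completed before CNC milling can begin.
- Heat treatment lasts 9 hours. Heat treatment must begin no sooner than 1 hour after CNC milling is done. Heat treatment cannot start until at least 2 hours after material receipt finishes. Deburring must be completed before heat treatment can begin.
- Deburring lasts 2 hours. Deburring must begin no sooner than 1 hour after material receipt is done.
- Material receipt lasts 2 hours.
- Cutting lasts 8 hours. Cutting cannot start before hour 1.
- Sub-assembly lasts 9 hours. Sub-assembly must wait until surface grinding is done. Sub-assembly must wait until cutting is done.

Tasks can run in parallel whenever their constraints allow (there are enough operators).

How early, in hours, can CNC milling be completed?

18

Cutting waits on its own release at hour 1, so it starts at hour 1 and finishes at 1 + 8 = hour 9.
Material receipt has no prerequisites, so it starts at hour 0 and finishes at hour 2.
Deburring cannot begin until material receipt (finishes hour 2, plus 1-hour gap → hour 3). It runs from hour 3 to 3 + 2 = hour 5.
CNC milling cannot start until deburring (finishes hour 5, plus 3-hour gap → hour 8); cutting (finishes hour 9); material receipt (finishes hour 2). The controlling bound is hour 9, so CNC milling finishes at 9 + 9 = hour 18.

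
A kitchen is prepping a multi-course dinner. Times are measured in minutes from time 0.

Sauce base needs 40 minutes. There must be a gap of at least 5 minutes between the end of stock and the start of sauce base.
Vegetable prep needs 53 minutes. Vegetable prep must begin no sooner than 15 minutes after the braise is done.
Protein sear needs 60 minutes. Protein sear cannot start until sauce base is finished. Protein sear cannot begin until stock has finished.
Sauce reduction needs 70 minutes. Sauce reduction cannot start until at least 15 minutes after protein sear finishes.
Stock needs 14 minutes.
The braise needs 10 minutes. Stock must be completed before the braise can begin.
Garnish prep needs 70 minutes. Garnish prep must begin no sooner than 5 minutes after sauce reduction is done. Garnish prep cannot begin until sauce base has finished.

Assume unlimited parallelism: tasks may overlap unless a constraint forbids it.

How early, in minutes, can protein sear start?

Nothing blocks stock, so it runs from minute 0 to minute 14.
After stock (finishes minute 14, plus 5-minute gap → minute 19), sauce base can start at minute 19 and finishes at minute 59.
Protein sear waits on sauce base (finishes minute 59); stock (finishes minute 14). The latest of these is minute 59, which is the earliest protein sear can start.

59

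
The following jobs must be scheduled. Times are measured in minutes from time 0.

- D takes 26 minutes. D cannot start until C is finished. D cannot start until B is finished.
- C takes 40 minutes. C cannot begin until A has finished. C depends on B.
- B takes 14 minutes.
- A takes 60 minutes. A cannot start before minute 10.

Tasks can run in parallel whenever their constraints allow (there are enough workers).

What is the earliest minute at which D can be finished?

B has no prerequisites, so it starts at minute 0 and finishes at minute 14.
A cannot begin until its own release at minute 10. It runs from minute 10 to 10 + 60 = minute 70.
C has to wait for A (finishes minute 70); B (finishes minute 14). The latest of these is minute 70, so C runs minute 70 to 70 + 40 = minute 110.
D needs all of C (finishes minute 110); B (finishes minute 14). That puts its earliest start at minute 110; it finishes at 110 + 26 = minute 136.

136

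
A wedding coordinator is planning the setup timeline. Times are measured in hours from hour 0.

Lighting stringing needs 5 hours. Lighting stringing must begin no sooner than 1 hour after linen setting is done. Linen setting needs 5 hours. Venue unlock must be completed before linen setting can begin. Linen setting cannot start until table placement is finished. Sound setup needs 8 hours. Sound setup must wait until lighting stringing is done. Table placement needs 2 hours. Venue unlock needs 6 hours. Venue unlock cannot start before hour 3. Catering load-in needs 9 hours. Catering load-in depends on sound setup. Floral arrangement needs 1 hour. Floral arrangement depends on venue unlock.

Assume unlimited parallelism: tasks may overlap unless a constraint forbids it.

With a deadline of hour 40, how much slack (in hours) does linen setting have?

3

Table placement can start immediately at hour 0; it finishes at hour 2.
Venue unlock cannot begin until its own release at hour 3. It runs from hour 3 to 3 + 6 = hour 9.
For linen setting: venue unlock (finishes hour 9); table placement (finishes hour 2). Taking the maximum gives a start of hour 9, and it finishes at 9 + 5 = hour 14.

Working backward from the deadline:
Catering load-in has no dependents, so it just needs to finish by hour 40. Starting by 40 − 9 = hour 31 achieves that.
Sound setup has to be done before catering load-in (must start by hour 31). That means finishing by hour 31, i.e. starting by 31 − 8 = hour 23.
Lighting stringing has to be done before sound setup (must start by hour 23). That means finishing by hour 23, i.e. starting by 23 − 5 = hour 18.
Linen setting feeds into lighting stringing (must start by hour 18, minus 1-hour gap → hour 17); so linen setting must finish by hour 17 and therefore start by hour 12.
So linen setting can start as early as hour 9 and as late as hour 12, giving 12 − 9 = 3 hours of slack.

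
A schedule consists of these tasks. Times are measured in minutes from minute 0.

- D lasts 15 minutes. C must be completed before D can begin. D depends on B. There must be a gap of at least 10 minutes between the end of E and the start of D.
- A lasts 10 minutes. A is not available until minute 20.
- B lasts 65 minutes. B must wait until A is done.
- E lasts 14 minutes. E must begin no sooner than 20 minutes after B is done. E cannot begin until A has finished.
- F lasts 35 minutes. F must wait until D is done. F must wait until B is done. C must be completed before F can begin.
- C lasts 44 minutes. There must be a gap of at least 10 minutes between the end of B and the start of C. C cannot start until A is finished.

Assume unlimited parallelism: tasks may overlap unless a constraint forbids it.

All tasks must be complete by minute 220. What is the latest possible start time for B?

51

F has no dependents, so it just needs to finish by minute 220. Starting by 220 − 35 = minute 185 achieves that.
Since F (must start by minute 185) depends on it, D must finish by minute 185. Backing off its 15-minute duration gives a latest start of minute 170.
C has several dependents: D (must start by minute 170); F (must start by minute 185). The earliest of those limits is minute 170, so C must start by 170 − 44 = minute 126.
E must finish before D (must start by minute 170, minus 10-minute gap → minute 160). With a 14-minute duration, E must start by 160 − 14 = minute 146.
B must finish in time for C (must start by minute 126, minus 10-minute gap → minute 116); D (must start by minute 170); E (must start by minute 146, minus 20-minute gap → minute 126); F (must start by minute 185). The tightest is minute 116, so B must start by 116 − 65 = minute 51.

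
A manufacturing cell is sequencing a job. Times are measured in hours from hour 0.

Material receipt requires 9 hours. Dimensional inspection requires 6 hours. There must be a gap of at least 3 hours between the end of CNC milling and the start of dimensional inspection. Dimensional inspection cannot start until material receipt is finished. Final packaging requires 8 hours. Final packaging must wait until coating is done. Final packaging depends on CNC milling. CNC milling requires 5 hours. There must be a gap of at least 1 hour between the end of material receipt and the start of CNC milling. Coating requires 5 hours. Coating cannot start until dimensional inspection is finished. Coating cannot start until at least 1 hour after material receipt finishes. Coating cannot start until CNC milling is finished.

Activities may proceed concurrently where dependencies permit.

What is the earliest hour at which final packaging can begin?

29

Material receipt can start immediately at hour 0; it finishes at hour 9.
CNC milling waits on material receipt (finishes hour 9, plus 1-hour gap → hour 10), so it starts at hour 10 and finishes at 10 + 5 = hour 15.
Dimensional inspection has to wait for CNC milling (finishes hour 15, plus 3-hour gap → hour 18); material receipt (finishes hour 9). The latest of these is hour 18, so dimensional inspection runs hour 18 to 18 + 6 = hour 24.
Coating has to wait for dimensional inspection (finishes hour 24); material receipt (finishes hour 9, plus 1-hour gap → hour 10); CNC milling (finishes hour 15). The latest of these is hour 24, so coating runs hour 24 to 24 + 5 = hour 29.
Final packaging waits on coating (finishes hour 29); CNC milling (finishes hour 15). The latest of these is hour 29, which is the earliest final packaging can start.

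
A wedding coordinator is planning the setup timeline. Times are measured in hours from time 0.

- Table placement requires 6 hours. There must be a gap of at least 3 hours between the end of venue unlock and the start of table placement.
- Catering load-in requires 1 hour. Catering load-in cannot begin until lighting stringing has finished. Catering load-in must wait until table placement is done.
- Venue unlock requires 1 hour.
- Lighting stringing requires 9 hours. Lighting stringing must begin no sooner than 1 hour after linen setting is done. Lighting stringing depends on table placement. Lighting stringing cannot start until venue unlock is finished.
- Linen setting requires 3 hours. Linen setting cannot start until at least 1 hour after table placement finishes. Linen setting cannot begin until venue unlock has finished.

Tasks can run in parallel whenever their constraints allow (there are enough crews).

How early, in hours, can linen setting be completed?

Venue unlock can start immediately at hour 0; it finishes at hour 1.
Table placement cannot begin until venue unlock (finishes hour 1, plus 3-hour gap → hour 4). It runs from hour 4 to 4 + 6 = hour 10.
Linen setting cannot start until table placement (finishes hour 10, plus 1-hour gap → hour 11); venue unlock (finishes hour 1). The controlling bound is hour 11, so linen setting finishes at 11 + 3 = hour 14.

14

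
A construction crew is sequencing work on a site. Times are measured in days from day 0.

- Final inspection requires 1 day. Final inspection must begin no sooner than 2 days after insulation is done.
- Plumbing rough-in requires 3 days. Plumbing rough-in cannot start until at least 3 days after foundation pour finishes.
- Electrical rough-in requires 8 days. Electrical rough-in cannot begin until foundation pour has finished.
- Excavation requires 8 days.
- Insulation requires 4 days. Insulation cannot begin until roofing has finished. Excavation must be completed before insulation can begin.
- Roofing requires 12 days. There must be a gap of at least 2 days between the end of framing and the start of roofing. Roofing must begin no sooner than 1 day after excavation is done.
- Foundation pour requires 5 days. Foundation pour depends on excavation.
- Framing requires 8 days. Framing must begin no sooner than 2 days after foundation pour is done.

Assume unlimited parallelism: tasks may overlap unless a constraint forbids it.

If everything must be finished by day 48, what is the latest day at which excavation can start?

4

Final inspection has no dependents, so it just needs to finish by day 48. Starting by 48 − 1 = day 47 achieves that.
Insulation must finish before final inspection (must start by day 47, minus 2-day gap → day 45). With a 4-day duration, insulation must start by 45 − 4 = day 41.
Roofing feeds into insulation (must start by day 41); so roofing must finish by day 41 and therefore start by day 29.
Since roofing (must start by day 29, minus 2-day gap → day 27) depends on it, framing must finish by day 27. Backing off its 8-day duration gives a latest start of day 19.
To finish by day 48, plumbing rough-in (duration 3) must start no later than day 45.
Nothing follows electrical rough-in; the deadline of day 48 is its only limit. It must start by 48 − 8 = day 40.
Foundation pour has several dependents: framing (must start by day 19, minus 2-day gap → day 17); plumbing rough-in (must start by day 45, minus 3-day gap → day 42); electrical rough-in (must start by day 40). The earliest of those limits is day 17, so foundation pour must start by 17 − 5 = day 12.
Excavation must finish in time for foundation pour (must start by day 12); roofing (must start by day 29, minus 1-day gap → day 28); insulation (must start by day 41). The tightest is day 12, so excavation must start by 12 − 8 = day 4.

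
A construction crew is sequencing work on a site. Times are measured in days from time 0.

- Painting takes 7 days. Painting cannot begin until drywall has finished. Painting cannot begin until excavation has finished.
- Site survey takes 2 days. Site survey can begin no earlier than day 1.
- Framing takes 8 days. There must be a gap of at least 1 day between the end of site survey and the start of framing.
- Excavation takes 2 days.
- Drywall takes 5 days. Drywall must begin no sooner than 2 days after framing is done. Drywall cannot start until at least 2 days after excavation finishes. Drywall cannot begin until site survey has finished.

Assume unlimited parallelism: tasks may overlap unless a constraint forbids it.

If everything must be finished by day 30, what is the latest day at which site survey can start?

5

Painting must finish by day 30; it takes 7 days, so it must start by 30 − 7 = day 23.
Since painting (must start by day 23) depends on it, drywall must finish by day 23. Backing off its 5-day duration gives a latest start of day 18.
Framing feeds into drywall (must start by day 18, minus 2-day gap → day 16); so framing must finish by day 16 and therefore start by day 8.
Site survey feeds framing (must start by day 8, minus 1-day gap → day 7); drywall (must start by day 18). Taking the minimum, site survey must finish by day 7 and start by 7 − 2 = day 5.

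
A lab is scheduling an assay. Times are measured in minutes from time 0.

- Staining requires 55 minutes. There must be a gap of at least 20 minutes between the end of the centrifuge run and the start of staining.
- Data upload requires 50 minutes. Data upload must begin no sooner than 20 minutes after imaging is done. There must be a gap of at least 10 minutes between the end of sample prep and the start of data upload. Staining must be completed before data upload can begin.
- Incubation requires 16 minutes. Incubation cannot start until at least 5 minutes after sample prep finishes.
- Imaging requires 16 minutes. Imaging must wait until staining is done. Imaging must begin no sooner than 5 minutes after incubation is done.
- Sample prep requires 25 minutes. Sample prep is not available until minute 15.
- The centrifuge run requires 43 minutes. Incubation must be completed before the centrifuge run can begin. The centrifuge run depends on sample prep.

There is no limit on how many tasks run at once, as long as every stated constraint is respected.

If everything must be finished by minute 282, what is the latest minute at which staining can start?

141

Nothing follows data upload; the deadline of minute 282 is its only limit. It must start by 282 − 50 = minute 232.
Imaging has to be done before data upload (must start by minute 232, minus 20-minute gap → minute 212). That means finishing by minute 212, i.e. starting by 212 − 16 = minute 196.
For staining: imaging (must start by minute 196); data upload (must start by minute 232). The most restrictive is minute 196; with a 55-minute duration, staining must start by minute 141.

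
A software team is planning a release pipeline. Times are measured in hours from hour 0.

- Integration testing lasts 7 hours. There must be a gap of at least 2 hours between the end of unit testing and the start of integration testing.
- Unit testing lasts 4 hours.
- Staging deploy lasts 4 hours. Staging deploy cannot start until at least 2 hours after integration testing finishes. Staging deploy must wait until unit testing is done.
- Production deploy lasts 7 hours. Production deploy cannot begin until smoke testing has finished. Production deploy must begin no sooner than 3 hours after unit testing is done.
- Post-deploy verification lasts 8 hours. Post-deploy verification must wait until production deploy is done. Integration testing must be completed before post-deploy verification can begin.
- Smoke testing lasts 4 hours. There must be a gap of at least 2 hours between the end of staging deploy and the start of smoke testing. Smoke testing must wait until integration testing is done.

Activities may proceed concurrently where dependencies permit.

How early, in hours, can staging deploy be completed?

19

Unit testing can start immediately at hour 0; it finishes at hour 4.
Integration testing cannot begin until unit testing (finishes hour 4, plus 2-hour gap → hour 6). It runs from hour 6 to 6 + 7 = hour 13.
For staging deploy: integration testing (finishes hour 13, plus 2-hour gap → hour 15); unit testing (finishes hour 4). Taking the maximum gives a start of hour 15, and it finishes at 15 + 4 = hour 19.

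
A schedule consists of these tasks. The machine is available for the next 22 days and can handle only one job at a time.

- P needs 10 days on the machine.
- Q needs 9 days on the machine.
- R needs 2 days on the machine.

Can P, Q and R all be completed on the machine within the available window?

Running back to back, the jobs need 10 + 9 + 2 = 21 days on the machine.
Since 21 ≤ 22, they fit within the window.

Yes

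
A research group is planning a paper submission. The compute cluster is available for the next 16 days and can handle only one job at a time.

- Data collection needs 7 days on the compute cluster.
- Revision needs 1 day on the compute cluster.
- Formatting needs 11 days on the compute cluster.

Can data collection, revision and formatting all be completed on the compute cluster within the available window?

No

Running back to back, the jobs need 7 + 1 + 11 = 19 days on the compute cluster.
Since 19 > 16, they cannot all fit.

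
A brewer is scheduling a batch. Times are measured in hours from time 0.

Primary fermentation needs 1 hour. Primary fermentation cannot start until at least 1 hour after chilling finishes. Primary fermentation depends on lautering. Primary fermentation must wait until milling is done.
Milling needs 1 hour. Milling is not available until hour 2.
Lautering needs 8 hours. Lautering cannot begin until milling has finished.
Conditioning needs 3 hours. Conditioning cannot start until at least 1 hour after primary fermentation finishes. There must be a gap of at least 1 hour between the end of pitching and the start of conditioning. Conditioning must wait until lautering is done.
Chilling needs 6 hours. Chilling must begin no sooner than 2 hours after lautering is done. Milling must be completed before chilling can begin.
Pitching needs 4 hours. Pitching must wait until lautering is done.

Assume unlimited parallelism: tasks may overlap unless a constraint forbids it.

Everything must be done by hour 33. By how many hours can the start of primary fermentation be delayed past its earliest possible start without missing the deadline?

8

After its own release at hour 2, milling can start at hour 2 and finishes at hour 3.
After milling (finishes hour 3), lautering can start at hour 3 and finishes at hour 11.
Chilling needs all of lautering (finishes hour 11, plus 2-hour gap → hour 13); milling (finishes hour 3). That puts its earliest start at hour 13; it finishes at 13 + 6 = hour 19.
Primary fermentation has to wait for chilling (finishes hour 19, plus 1-hour gap → hour 20); lautering (finishes hour 11); milling (finishes hour 3). The latest of these is hour 20, so primary fermentation runs hour 20 to 20 + 1 = hour 21.

Working backward from the deadline:
Nothing follows conditioning; the deadline of hour 33 is its only limit. It must start by 33 − 3 = hour 30.
Primary fermentation has to be done before conditioning (must start by hour 30, minus 1-hour gap → hour 29). That means finishing by hour 29, i.e. starting by 29 − 1 = hour 28.
So primary fermentation can start as early as hour 20 and as late as hour 28, giving 28 − 20 = 8 hours of slack.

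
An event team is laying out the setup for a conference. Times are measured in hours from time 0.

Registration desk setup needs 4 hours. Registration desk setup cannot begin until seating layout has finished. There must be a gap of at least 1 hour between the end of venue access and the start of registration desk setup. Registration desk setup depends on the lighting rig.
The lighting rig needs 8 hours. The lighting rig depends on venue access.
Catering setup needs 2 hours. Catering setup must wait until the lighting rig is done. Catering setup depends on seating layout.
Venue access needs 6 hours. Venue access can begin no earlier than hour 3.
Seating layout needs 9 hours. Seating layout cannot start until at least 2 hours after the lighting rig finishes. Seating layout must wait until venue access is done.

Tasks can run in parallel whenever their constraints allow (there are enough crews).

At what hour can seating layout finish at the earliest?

28

Venue access waits on its own release at hour 3, so it starts at hour 3 and finishes at 3 + 6 = hour 9.
The lighting rig waits on venue access (finishes hour 9), so it starts at hour 9 and finishes at 9 + 8 = hour 17.
Seating layout has to wait for the lighting rig (finishes hour 17, plus 2-hour gap → hour 19); venue access (finishes hour 9). The latest of these is hour 19, so seating layout runs hour 19 to 19 + 9 = hour 28.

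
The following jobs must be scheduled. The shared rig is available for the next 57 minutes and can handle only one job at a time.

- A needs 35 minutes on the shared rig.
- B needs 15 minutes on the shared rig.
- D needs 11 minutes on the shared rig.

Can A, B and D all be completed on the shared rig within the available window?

Running back to back, the jobs need 35 + 15 + 11 = 61 minutes on the shared rig.
Since 61 > 57, they cannot all fit.

No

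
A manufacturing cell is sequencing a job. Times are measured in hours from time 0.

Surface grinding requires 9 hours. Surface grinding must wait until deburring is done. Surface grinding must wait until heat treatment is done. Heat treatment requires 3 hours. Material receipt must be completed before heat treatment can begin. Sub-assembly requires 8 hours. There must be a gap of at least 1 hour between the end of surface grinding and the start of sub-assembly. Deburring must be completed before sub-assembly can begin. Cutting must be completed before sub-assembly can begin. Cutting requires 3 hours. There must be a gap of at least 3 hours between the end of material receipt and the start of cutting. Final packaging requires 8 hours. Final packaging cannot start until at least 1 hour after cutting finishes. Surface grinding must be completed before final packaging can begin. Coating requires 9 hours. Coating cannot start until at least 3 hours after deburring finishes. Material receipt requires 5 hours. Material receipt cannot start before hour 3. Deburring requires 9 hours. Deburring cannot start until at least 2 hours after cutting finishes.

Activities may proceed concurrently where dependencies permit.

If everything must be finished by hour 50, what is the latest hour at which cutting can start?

18

Nothing follows sub-assembly; the deadline of hour 50 is its only limit. It must start by 50 − 8 = hour 42.
Final packaging must finish by hour 50; it takes 8 hours, so it must start by 50 − 8 = hour 42.
Surface grinding has several dependents: sub-assembly (must start by hour 42, minus 1-hour gap → hour 41); final packaging (must start by hour 42). The earliest of those limits is hour 41, so surface grinding must start by 41 − 9 = hour 32.
Nothing follows coating; the deadline of hour 50 is its only limit. It must start by 50 − 9 = hour 41.
Deburring must finish in time for surface grinding (must start by hour 32); coating (must start by hour 41, minus 3-hour gap → hour 38); sub-assembly (must start by hour 42). The tightest is hour 32, so deburring must start by 32 − 9 = hour 23.
Cutting must finish in time for deburring (must start by hour 23, minus 2-hour gap → hour 21); sub-assembly (must start by hour 42); final packaging (must start by hour 42, minus 1-hour gap → hour 41). The tightest is hour 21, so cutting must start by 21 − 3 = hour 18.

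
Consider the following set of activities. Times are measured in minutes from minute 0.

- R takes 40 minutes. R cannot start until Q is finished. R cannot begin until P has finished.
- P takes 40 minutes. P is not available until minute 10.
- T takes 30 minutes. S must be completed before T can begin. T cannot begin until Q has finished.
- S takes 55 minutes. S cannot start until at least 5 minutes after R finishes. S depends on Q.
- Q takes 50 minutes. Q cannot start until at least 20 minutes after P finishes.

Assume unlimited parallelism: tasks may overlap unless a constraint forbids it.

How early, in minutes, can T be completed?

250

P waits on its own release at minute 10, so it starts at minute 10 and finishes at 10 + 40 = minute 50.
Q cannot begin until P (finishes minute 50, plus 20-minute gap → minute 70). It runs from minute 70 to 70 + 50 = minute 120.
R has to wait for Q (finishes minute 120); P (finishes minute 50). The latest of these is minute 120, so R runs minute 120 to 120 + 40 = minute 160.
S cannot start until R (finishes minute 160, plus 5-minute gap → minute 165); Q (finishes minute 120). The controlling bound is minute 165, so S finishes at 165 + 55 = minute 220.
T cannot start until S (finishes minute 220); Q (finishes minute 120). The controlling bound is minute 220, so T finishes at 220 + 30 = minute 250.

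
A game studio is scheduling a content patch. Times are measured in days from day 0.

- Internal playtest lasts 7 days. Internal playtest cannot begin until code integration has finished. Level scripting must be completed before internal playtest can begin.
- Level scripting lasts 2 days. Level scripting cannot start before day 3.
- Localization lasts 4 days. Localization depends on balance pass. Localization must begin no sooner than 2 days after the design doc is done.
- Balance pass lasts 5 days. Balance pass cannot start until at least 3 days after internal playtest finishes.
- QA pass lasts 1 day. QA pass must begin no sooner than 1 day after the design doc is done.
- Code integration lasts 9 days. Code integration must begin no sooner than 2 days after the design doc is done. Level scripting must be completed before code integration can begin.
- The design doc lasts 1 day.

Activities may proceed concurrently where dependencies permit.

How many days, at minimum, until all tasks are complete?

Level scripting waits on its own release at day 3, so it starts at day 3 and finishes at 3 + 2 = day 5.
The design doc can start immediately at day 0; it finishes at day 1.
After the design doc (finishes day 1, plus 1-day gap → day 2), QA pass can start at day 2 and finishes at day 3.
Code integration needs all of the design doc (finishes day 1, plus 2-day gap → day 3); level scripting (finishes day 5). That puts its earliest start at day 5; it finishes at 5 + 9 = day 14.
Internal playtest has to wait for code integration (finishes day 14); level scripting (finishes day 5). The latest of these is day 14, so internal playtest runs day 14 to 14 + 7 = day 21.
Balance pass waits on internal playtest (finishes day 21, plus 3-day gap → day 24), so it starts at day 24 and finishes at 24 + 5 = day 29.
Localization has to wait for balance pass (finishes day 29); the design doc (finishes day 1, plus 2-day gap → day 3). The latest of these is day 29, so localization runs day 29 to 29 + 4 = day 33.
All tasks are finished once the last one completes. Finish times: The design doc at 1, Level scripting at 5, Code integration at 14, Internal playtest at 21, Balance pass at 29, Localization at 33, QA pass at 3. The latest is day 33.

33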